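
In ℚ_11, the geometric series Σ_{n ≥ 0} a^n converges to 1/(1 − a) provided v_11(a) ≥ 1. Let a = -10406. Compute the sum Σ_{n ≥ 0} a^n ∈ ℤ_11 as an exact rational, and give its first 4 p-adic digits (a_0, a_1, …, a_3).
Σ a^n = 1/(1 − a) = 1/10407;  first 4 digits = (1, 0, 2, 3)

v_11(a) = 2 ≥ 1, so the series converges in ℤ_11 to 1/(1 − a) = 1/(1 − (-10406)) = 1/10407. Expand this rational in ℤ_11: compute digits iteratively via d_i = x_i mod 11, x_{i+1} = (x_i − d_i)/11. The first 4 digits are (1, 0, 2, 3).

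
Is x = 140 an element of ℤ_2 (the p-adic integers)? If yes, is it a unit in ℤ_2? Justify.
x ∈ ℤ_2 but not a unit; v_2(x) = 2 > 0

ℤ_2 = {x ∈ ℚ_2 : v_2(x) ≥ 0} and ℤ_2^× = {x ∈ ℤ_2 : v_2(x) = 0}. Here v_2(140) = v_2(num) − v_2(den) = 2; compare against these criteria.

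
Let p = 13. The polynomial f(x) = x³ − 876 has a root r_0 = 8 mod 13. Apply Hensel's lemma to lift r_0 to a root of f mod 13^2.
r_1 = 112 (mod 169)

Hensel: r_{i+1} = r_i − f(r_i)/f′(r_i) mod 13^{i+2}, where f′(x) = 3x². Iterate:
  r_0 = 8 (mod 13)
  r_1 = 112 (mod 169)
Final: r = 112 with f(r) ≡ 0 mod 13^2.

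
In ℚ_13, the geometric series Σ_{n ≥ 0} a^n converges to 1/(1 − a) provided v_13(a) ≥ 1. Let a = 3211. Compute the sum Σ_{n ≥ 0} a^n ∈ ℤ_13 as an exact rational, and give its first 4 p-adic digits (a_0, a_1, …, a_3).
Σ a^n = 1/(1 − a) = -1/3210;  first 4 digits = (1, 0, 6, 1)

v_13(a) = 2 ≥ 1, so the series converges in ℤ_13 to 1/(1 − a) = 1/(1 − 3211) = -1/3210. Expand this rational in ℤ_13: compute digits iteratively via d_i = x_i mod 13, x_{i+1} = (x_i − d_i)/13. The first 4 digits are (1, 0, 6, 1).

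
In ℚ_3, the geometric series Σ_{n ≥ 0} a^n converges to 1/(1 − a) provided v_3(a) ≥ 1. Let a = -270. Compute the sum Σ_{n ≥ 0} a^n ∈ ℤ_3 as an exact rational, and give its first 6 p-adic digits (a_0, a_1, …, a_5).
Σ a^n = 1/(1 − a) = 1/271;  first 6 digits = (1, 0, 0, 2, 2, 1)

v_3(a) = 3 ≥ 1, so the series converges in ℤ_3 to 1/(1 − a) = 1/(1 − (-270)) = 1/271. Expand this rational in ℤ_3: compute digits iteratively via d_i = x_i mod 3, x_{i+1} = (x_i − d_i)/3. The first 6 digits are (1, 0, 0, 2, 2, 1).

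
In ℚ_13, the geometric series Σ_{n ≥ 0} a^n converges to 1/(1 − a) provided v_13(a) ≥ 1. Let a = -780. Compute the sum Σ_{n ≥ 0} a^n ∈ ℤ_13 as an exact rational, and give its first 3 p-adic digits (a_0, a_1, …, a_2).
Σ a^n = 1/(1 − a) = 1/781;  first 3 digits = (1, 5, 7)

v_13(a) = 1 ≥ 1, so the series converges in ℤ_13 to 1/(1 − a) = 1/(1 − (-780)) = 1/781. Expand this rational in ℤ_13: compute digits iteratively via d_i = x_i mod 13, x_{i+1} = (x_i − d_i)/13. The first 3 digits are (1, 5, 7).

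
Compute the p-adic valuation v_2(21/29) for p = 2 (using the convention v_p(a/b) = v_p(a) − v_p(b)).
v_2(21/29) = 0

Factor powers of 2 from the numerator and denominator of the reduced fraction: 21 = 2^0 · 21 and 29 = 2^0 · 29. Apply v_p(a/b) = v_p(a) − v_p(b): v_2(21/29) = 0 − 0 = 0.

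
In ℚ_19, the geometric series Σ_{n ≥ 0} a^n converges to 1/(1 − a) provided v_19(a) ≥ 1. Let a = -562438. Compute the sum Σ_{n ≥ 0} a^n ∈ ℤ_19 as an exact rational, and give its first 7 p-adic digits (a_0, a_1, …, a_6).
Σ a^n = 1/(1 − a) = 1/562439;  first 7 digits = (1, 0, 0, 13, 14, 18, 16)

v_19(a) = 3 ≥ 1, so the series converges in ℤ_19 to 1/(1 − a) = 1/(1 − (-562438)) = 1/562439. Expand this rational in ℤ_19: compute digits iteratively via d_i = x_i mod 19, x_{i+1} = (x_i − d_i)/19. The first 7 digits are (1, 0, 0, 13, 14, 18, 16).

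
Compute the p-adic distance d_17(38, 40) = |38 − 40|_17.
d_17(38, 40) = 1

Step 1 — x − y = 38 − 40 = -2. Step 2 — v_17(-2) = 0 (factor: -2 = −(17^0 · 2); the sign does not affect v_p). Step 3 — |x − y|_17 = 17^{0} = 1.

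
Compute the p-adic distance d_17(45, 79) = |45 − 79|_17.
d_17(45, 79) = 1/17

Step 1 — x − y = 45 − 79 = -34. Step 2 — v_17(-34) = 1 (factor: -34 = −(17^1 · 2); the sign does not affect v_p). Step 3 — |x − y|_17 = 17^{-1} = 1/17.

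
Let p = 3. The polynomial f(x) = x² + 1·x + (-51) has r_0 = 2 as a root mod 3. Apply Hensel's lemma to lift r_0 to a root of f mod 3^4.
r_3 = 11 (mod 81)

Hensel: r_{i+1} = r_i − f(r_i)·(f′(r_i))^{-1} mod 3^{i+2}, f′(x) = 2x + 1. Iterate:
  r_0 = 2 (mod 3)
  r_1 = 2 (mod 9)
  r_2 = 11 (mod 27)
  r_3 = 11 (mod 81)
Final: r = 11 satisfies f(r) ≡ 0 mod 3^4.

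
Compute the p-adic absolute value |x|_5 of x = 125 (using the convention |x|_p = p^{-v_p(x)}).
|125|_5 = 1/125

Step 1 — compute v_5(x) by factoring powers of 5 out of the numerator and denominator: v_5(125) = 3. Step 2 — apply |x|_p = p^{-v_p(x)} = 5^{-3} = 1/125.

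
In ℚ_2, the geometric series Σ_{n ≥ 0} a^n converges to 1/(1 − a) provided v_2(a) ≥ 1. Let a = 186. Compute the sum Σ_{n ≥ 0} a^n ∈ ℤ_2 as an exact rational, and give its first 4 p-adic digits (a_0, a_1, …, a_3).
Σ a^n = 1/(1 − a) = -1/185;  first 4 digits = (1, 1, 1, 0)

v_2(a) = 1 ≥ 1, so the series converges in ℤ_2 to 1/(1 − a) = 1/(1 − 186) = -1/185. Expand this rational in ℤ_2: compute digits iteratively via d_i = x_i mod 2, x_{i+1} = (x_i − d_i)/2. The first 4 digits are (1, 1, 1, 0).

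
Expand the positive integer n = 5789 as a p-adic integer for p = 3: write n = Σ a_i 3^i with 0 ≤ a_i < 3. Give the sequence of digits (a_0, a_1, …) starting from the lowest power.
(a_0, a_1, …) = (2, 0, 1, 1, 2, 2, 1, 2)

Repeated division by 3 gives the digits low-to-high: 5789 = 2 + 1·3^2 + 1·3^3 + 2·3^4 + 2·3^5 + 1·3^6 + 2·3^7. Digit sequence: (2, 0, 1, 1, 2, 2, 1, 2).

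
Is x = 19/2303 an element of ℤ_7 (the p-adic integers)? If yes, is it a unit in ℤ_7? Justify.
x ∉ ℤ_7 (v_7(x) = -2 < 0)

ℤ_7 = {x ∈ ℚ_7 : v_7(x) ≥ 0} and ℤ_7^× = {x ∈ ℤ_7 : v_7(x) = 0}. Here v_7(19/2303) = v_7(num) − v_7(den) = -2; compare against these criteria.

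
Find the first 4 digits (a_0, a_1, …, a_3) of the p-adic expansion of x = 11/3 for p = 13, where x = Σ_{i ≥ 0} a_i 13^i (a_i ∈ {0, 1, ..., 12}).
(a_0, …, a_3) = (8, 4, 4, 4)

v_13(11/3) = 0 (numerator and denominator both coprime to 13), so x ∈ ℤ_13^×. Compute digits iteratively via a_i = x_i mod 13, x_{i+1} = (x_i − a_i)/13, with x_0 = x:
  x_0 = 11/3;  a_0 = 8;  x_1 = (x_0 − 8)/13 = -1/3
  x_1 = -1/3;  a_1 = 4;  x_2 = (x_1 − 4)/13 = -1/3
  x_2 = -1/3;  a_2 = 4;  x_3 = (x_2 − 4)/13 = -1/3
  x_3 = -1/3;  a_3 = 4;  x_4 = (x_3 − 4)/13 = -1/3
Digits: (8, 4, 4, 4).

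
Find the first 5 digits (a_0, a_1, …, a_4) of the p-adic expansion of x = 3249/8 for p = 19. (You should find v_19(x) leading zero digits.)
(a_0, …, a_4) = (0, 0, 13, 16, 11)

v_19(3249/8) = 2, so a_0 = ... = a_1 = 0. Factor out: x = 19^2 · u with u = 9/8 a unit in ℤ_19. Expand u iteratively via a_{v+i} = u_i mod 19, u_{i+1} = (u_i − a_{v+i})/19:
  u_0 = 9/8;  a_2 = 13;  u_1 = (u_0 − 13)/19 = -5/8
  u_1 = -5/8;  a_3 = 16;  u_2 = (u_1 − 16)/19 = -7/8
  u_2 = -7/8;  a_4 = 11;  u_3 = (u_2 − 11)/19 = -5/8
Digits: (0, 0, 13, 16, 11).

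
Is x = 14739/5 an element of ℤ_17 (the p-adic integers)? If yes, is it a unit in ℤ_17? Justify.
x ∈ ℤ_17 but not a unit; v_17(x) = 3 > 0

ℤ_17 = {x ∈ ℚ_17 : v_17(x) ≥ 0} and ℤ_17^× = {x ∈ ℤ_17 : v_17(x) = 0}. Here v_17(14739/5) = v_17(num) − v_17(den) = 3; compare against these criteria.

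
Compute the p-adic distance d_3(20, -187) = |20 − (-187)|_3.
d_3(20, -187) = 1/9

Step 1 — x − y = 20 − (-187) = 207. Step 2 — v_3(207) = 2 (factor: 207 = (3^2 · 23); the sign does not affect v_p). Step 3 — |x − y|_3 = 3^{-2} = 1/9.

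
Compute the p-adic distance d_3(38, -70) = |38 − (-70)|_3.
d_3(38, -70) = 1/27

Step 1 — x − y = 38 − (-70) = 108. Step 2 — v_3(108) = 3 (factor: 108 = (3^3 · 4); the sign does not affect v_p). Step 3 — |x − y|_3 = 3^{-3} = 1/27.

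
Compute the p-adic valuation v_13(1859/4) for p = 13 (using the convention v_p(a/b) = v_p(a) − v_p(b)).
v_13(1859/4) = 2

Factor powers of 13 from the numerator and denominator of the reduced fraction: 1859 = 13^2 · 11 and 4 = 13^0 · 4. Apply v_p(a/b) = v_p(a) − v_p(b): v_13(1859/4) = 2 − 0 = 2.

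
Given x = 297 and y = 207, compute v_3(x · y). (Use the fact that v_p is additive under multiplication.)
v_3(61479) = 5

v_p(x) = 3 (factor: 297 = 3^3 · 11); v_p(y) = 2 (factor: 207 = 3^2 · 23). Additivity: v_p(xy) = v_p(x) + v_p(y) = 3 + 2 = 5. (Direct check: xy = 61479 = 3^5 · (253).)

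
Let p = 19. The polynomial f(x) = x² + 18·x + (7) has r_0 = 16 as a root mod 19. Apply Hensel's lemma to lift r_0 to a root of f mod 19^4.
r_3 = 14019 (mod 130321)

Hensel: r_{i+1} = r_i − f(r_i)·(f′(r_i))^{-1} mod 19^{i+2}, f′(x) = 2x + 18. Iterate:
  r_0 = 16 (mod 19)
  r_1 = 301 (mod 361)
  r_2 = 301 (mod 6859)
  r_3 = 14019 (mod 130321)
Final: r = 14019 satisfies f(r) ≡ 0 mod 19^4.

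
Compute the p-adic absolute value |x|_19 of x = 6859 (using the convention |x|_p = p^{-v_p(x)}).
|6859|_19 = 1/6859

Step 1 — compute v_19(x) by factoring powers of 19 out of the numerator and denominator: v_19(6859) = 3. Step 2 — apply |x|_p = p^{-v_p(x)} = 19^{-3} = 1/6859.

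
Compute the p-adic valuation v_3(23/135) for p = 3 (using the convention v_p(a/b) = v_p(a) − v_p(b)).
v_3(23/135) = -3

Factor powers of 3 from the numerator and denominator of the reduced fraction: 23 = 3^0 · 23 and 135 = 3^3 · 5. Apply v_p(a/b) = v_p(a) − v_p(b): v_3(23/135) = 0 − 3 = -3.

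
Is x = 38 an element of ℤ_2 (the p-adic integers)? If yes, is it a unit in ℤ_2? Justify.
x ∈ ℤ_2 but not a unit; v_2(x) = 1 > 0

ℤ_2 = {x ∈ ℚ_2 : v_2(x) ≥ 0} and ℤ_2^× = {x ∈ ℤ_2 : v_2(x) = 0}. Here v_2(38) = v_2(num) − v_2(den) = 1; compare against these criteria.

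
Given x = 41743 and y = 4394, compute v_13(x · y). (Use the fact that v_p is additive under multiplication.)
v_13(183418742) = 6

v_p(x) = 3 (factor: 41743 = 13^3 · 19); v_p(y) = 3 (factor: 4394 = 13^3 · 2). Additivity: v_p(xy) = v_p(x) + v_p(y) = 3 + 3 = 6. (Direct check: xy = 183418742 = 13^6 · (38).)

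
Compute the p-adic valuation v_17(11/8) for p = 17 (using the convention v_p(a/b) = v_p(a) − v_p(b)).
v_17(11/8) = 0

Factor powers of 17 from the numerator and denominator of the reduced fraction: 11 = 17^0 · 11 and 8 = 17^0 · 8. Apply v_p(a/b) = v_p(a) − v_p(b): v_17(11/8) = 0 − 0 = 0.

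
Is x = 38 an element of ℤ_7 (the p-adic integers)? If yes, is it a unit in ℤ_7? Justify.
x ∈ ℤ_7^× (unit); v_7(x) = 0

ℤ_7 = {x ∈ ℚ_7 : v_7(x) ≥ 0} and ℤ_7^× = {x ∈ ℤ_7 : v_7(x) = 0}. Here v_7(38) = v_7(num) − v_7(den) = 0; compare against these criteria.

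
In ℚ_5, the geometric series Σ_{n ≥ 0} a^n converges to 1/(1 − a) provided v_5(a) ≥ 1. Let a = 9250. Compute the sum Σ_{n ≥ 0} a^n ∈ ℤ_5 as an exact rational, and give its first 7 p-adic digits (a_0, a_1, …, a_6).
Σ a^n = 1/(1 − a) = -1/9249;  first 7 digits = (1, 0, 0, 4, 4, 2, 1)

v_5(a) = 3 ≥ 1, so the series converges in ℤ_5 to 1/(1 − a) = 1/(1 − 9250) = -1/9249. Expand this rational in ℤ_5: compute digits iteratively via d_i = x_i mod 5, x_{i+1} = (x_i − d_i)/5. The first 7 digits are (1, 0, 0, 4, 4, 2, 1).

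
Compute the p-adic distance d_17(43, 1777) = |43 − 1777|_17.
d_17(43, 1777) = 1/289

Step 1 — x − y = 43 − 1777 = -1734. Step 2 — v_17(-1734) = 2 (factor: -1734 = −(17^2 · 6); the sign does not affect v_p). Step 3 — |x − y|_17 = 17^{-2} = 1/289.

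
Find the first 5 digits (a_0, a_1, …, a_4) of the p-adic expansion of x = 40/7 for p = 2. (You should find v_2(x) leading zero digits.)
(a_0, …, a_4) = (0, 0, 0, 1, 1)

v_2(40/7) = 3, so a_0 = ... = a_2 = 0. Factor out: x = 2^3 · u with u = 5/7 a unit in ℤ_2. Expand u iteratively via a_{v+i} = u_i mod 2, u_{i+1} = (u_i − a_{v+i})/2:
  u_0 = 5/7;  a_3 = 1;  u_1 = (u_0 − 1)/2 = -1/7
  u_1 = -1/7;  a_4 = 1;  u_2 = (u_1 − 1)/2 = -4/7
Digits: (0, 0, 0, 1, 1).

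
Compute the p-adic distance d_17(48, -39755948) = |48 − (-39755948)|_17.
d_17(48, -39755948) = 1/1419857

Step 1 — x − y = 48 − (-39755948) = 39755996. Step 2 — v_17(39755996) = 5 (factor: 39755996 = (17^5 · 28); the sign does not affect v_p). Step 3 — |x − y|_17 = 17^{-5} = 1/1419857.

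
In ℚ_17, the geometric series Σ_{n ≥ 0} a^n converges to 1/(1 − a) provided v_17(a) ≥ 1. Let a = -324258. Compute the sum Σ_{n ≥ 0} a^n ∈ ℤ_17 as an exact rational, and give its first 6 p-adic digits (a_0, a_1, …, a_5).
Σ a^n = 1/(1 − a) = 1/324259;  first 6 digits = (1, 0, 0, 2, 13, 16)

v_17(a) = 3 ≥ 1, so the series converges in ℤ_17 to 1/(1 − a) = 1/(1 − (-324258)) = 1/324259. Expand this rational in ℤ_17: compute digits iteratively via d_i = x_i mod 17, x_{i+1} = (x_i − d_i)/17. The first 6 digits are (1, 0, 0, 2, 13, 16).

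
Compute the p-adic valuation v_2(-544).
v_2(-544) = 5

v_2(n) is the largest exponent k such that 2^k divides n. Factor out: -544 = -2^5 · 17. (Sign doesn't affect v_p.) So v_2(-544) = 5.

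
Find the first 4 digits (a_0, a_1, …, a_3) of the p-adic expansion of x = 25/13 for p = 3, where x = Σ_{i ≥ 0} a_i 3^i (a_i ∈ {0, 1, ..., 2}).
(a_0, …, a_3) = (1, 1, 0, 2)

v_3(25/13) = 0 (numerator and denominator both coprime to 3), so x ∈ ℤ_3^×. Compute digits iteratively via a_i = x_i mod 3, x_{i+1} = (x_i − a_i)/3, with x_0 = x:
  x_0 = 25/13;  a_0 = 1;  x_1 = (x_0 − 1)/3 = 4/13
  x_1 = 4/13;  a_1 = 1;  x_2 = (x_1 − 1)/3 = -3/13
  x_2 = -3/13;  a_2 = 0;  x_3 = (x_2 − 0)/3 = -1/13
  x_3 = -1/13;  a_3 = 2;  x_4 = (x_3 − 2)/3 = -9/13
Digits: (1, 1, 0, 2).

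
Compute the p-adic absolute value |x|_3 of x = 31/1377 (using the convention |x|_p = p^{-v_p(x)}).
|31/1377|_3 = 81

Step 1 — compute v_3(x) by factoring powers of 3 out of the numerator and denominator: v_3(31/1377) = -4. Step 2 — apply |x|_p = p^{-v_p(x)} = 3^{4} = 81.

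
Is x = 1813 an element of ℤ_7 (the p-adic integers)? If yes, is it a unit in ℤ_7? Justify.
x ∈ ℤ_7 but not a unit; v_7(x) = 2 > 0

ℤ_7 = {x ∈ ℚ_7 : v_7(x) ≥ 0} and ℤ_7^× = {x ∈ ℤ_7 : v_7(x) = 0}. Here v_7(1813) = v_7(num) − v_7(den) = 2; compare against these criteria.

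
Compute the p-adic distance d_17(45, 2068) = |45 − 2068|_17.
d_17(45, 2068) = 1/289

Step 1 — x − y = 45 − 2068 = -2023. Step 2 — v_17(-2023) = 2 (factor: -2023 = −(17^2 · 7); the sign does not affect v_p). Step 3 — |x − y|_17 = 17^{-2} = 1/289.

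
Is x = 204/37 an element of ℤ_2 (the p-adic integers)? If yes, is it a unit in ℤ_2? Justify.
x ∈ ℤ_2 but not a unit; v_2(x) = 2 > 0

ℤ_2 = {x ∈ ℚ_2 : v_2(x) ≥ 0} and ℤ_2^× = {x ∈ ℤ_2 : v_2(x) = 0}. Here v_2(204/37) = v_2(num) − v_2(den) = 2; compare against these criteria.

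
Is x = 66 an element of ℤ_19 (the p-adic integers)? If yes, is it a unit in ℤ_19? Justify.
x ∈ ℤ_19^× (unit); v_19(x) = 0

ℤ_19 = {x ∈ ℚ_19 : v_19(x) ≥ 0} and ℤ_19^× = {x ∈ ℤ_19 : v_19(x) = 0}. Here v_19(66) = v_19(num) − v_19(den) = 0; compare against these criteria.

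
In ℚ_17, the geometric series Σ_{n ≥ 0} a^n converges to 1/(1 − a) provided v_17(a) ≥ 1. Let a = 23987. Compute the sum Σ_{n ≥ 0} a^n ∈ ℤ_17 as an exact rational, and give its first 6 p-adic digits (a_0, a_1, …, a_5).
Σ a^n = 1/(1 − a) = -1/23986;  first 6 digits = (1, 0, 15, 4, 4, 14)

v_17(a) = 2 ≥ 1, so the series converges in ℤ_17 to 1/(1 − a) = 1/(1 − 23987) = -1/23986. Expand this rational in ℤ_17: compute digits iteratively via d_i = x_i mod 17, x_{i+1} = (x_i − d_i)/17. The first 6 digits are (1, 0, 15, 4, 4, 14).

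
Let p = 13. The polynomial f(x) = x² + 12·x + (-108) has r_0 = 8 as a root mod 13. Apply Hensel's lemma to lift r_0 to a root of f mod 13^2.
r_1 = 151 (mod 169)

Hensel: r_{i+1} = r_i − f(r_i)·(f′(r_i))^{-1} mod 13^{i+2}, f′(x) = 2x + 12. Iterate:
  r_0 = 8 (mod 13)
  r_1 = 151 (mod 169)
Final: r = 151 satisfies f(r) ≡ 0 mod 13^2.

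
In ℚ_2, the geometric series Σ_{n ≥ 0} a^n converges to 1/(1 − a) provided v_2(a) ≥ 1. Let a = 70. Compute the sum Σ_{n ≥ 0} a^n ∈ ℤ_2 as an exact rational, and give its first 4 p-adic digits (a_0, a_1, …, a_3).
Σ a^n = 1/(1 − a) = -1/69;  first 4 digits = (1, 1, 0, 0)

v_2(a) = 1 ≥ 1, so the series converges in ℤ_2 to 1/(1 − a) = 1/(1 − 70) = -1/69. Expand this rational in ℤ_2: compute digits iteratively via d_i = x_i mod 2, x_{i+1} = (x_i − d_i)/2. The first 4 digits are (1, 1, 0, 0).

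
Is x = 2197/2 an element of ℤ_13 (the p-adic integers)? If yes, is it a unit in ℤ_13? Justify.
x ∈ ℤ_13 but not a unit; v_13(x) = 3 > 0

ℤ_13 = {x ∈ ℚ_13 : v_13(x) ≥ 0} and ℤ_13^× = {x ∈ ℤ_13 : v_13(x) = 0}. Here v_13(2197/2) = v_13(num) − v_13(den) = 3; compare against these criteria.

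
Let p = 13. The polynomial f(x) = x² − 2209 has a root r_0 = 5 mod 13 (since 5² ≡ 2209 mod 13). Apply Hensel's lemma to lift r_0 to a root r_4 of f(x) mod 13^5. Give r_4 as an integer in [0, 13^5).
r_4 = 371246 (mod 371293)

Hensel's recurrence: r_{i+1} = r_i − f(r_i)·(f′(r_i))^{-1} mod 13^{i+2}, with f′(x) = 2x. Iterate:
  r_0 = 5 (mod 13)
  r_1 = 122 (mod 169)
  r_2 = 2150 (mod 2197)
  r_3 = 28514 (mod 28561)
  r_4 = 371246 (mod 371293)
Final: r_4 = 371246, and one checks f(r_4) ≡ 0 mod 13^5.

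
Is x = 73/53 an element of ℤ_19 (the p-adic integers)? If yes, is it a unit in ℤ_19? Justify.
x ∈ ℤ_19^× (unit); v_19(x) = 0

ℤ_19 = {x ∈ ℚ_19 : v_19(x) ≥ 0} and ℤ_19^× = {x ∈ ℤ_19 : v_19(x) = 0}. Here v_19(73/53) = v_19(num) − v_19(den) = 0; compare against these criteria.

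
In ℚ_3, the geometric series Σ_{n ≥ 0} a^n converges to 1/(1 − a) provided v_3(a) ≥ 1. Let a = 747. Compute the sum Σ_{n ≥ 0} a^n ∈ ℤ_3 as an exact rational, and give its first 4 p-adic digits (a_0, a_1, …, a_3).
Σ a^n = 1/(1 − a) = -1/746;  first 4 digits = (1, 0, 2, 0)

v_3(a) = 2 ≥ 1, so the series converges in ℤ_3 to 1/(1 − a) = 1/(1 − 747) = -1/746. Expand this rational in ℤ_3: compute digits iteratively via d_i = x_i mod 3, x_{i+1} = (x_i − d_i)/3. The first 4 digits are (1, 0, 2, 0).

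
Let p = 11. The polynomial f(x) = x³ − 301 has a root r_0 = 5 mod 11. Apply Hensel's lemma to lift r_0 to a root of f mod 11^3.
r_2 = 38 (mod 1331)

Hensel: r_{i+1} = r_i − f(r_i)/f′(r_i) mod 11^{i+2}, where f′(x) = 3x². Iterate:
  r_0 = 5 (mod 11)
  r_1 = 38 (mod 121)
  r_2 = 38 (mod 1331)
Final: r = 38 with f(r) ≡ 0 mod 11^3.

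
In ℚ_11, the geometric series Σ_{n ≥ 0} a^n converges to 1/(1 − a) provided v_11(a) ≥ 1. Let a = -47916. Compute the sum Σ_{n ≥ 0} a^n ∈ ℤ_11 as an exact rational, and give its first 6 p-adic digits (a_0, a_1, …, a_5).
Σ a^n = 1/(1 − a) = 1/47917;  first 6 digits = (1, 0, 0, 8, 7, 10)

v_11(a) = 3 ≥ 1, so the series converges in ℤ_11 to 1/(1 − a) = 1/(1 − (-47916)) = 1/47917. Expand this rational in ℤ_11: compute digits iteratively via d_i = x_i mod 11, x_{i+1} = (x_i − d_i)/11. The first 6 digits are (1, 0, 0, 8, 7, 10).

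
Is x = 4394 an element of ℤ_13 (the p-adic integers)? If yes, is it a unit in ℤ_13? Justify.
x ∈ ℤ_13 but not a unit; v_13(x) = 3 > 0

ℤ_13 = {x ∈ ℚ_13 : v_13(x) ≥ 0} and ℤ_13^× = {x ∈ ℤ_13 : v_13(x) = 0}. Here v_13(4394) = v_13(num) − v_13(den) = 3; compare against these criteria.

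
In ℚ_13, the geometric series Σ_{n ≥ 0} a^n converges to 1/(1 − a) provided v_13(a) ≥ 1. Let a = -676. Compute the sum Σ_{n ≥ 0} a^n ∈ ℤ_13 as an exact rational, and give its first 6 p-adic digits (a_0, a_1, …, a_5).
Σ a^n = 1/(1 − a) = 1/677;  first 6 digits = (1, 0, 9, 12, 2, 1)

v_13(a) = 2 ≥ 1, so the series converges in ℤ_13 to 1/(1 − a) = 1/(1 − (-676)) = 1/677. Expand this rational in ℤ_13: compute digits iteratively via d_i = x_i mod 13, x_{i+1} = (x_i − d_i)/13. The first 6 digits are (1, 0, 9, 12, 2, 1).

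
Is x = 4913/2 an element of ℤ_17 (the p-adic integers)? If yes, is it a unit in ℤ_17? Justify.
x ∈ ℤ_17 but not a unit; v_17(x) = 3 > 0

ℤ_17 = {x ∈ ℚ_17 : v_17(x) ≥ 0} and ℤ_17^× = {x ∈ ℤ_17 : v_17(x) = 0}. Here v_17(4913/2) = v_17(num) − v_17(den) = 3; compare against these criteria.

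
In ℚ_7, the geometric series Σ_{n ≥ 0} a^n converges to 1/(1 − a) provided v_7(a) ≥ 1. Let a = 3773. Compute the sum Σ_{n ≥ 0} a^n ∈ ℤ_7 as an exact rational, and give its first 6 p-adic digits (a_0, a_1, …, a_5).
Σ a^n = 1/(1 − a) = -1/3772;  first 6 digits = (1, 0, 0, 4, 1, 0)

v_7(a) = 3 ≥ 1, so the series converges in ℤ_7 to 1/(1 − a) = 1/(1 − 3773) = -1/3772. Expand this rational in ℤ_7: compute digits iteratively via d_i = x_i mod 7, x_{i+1} = (x_i − d_i)/7. The first 6 digits are (1, 0, 0, 4, 1, 0).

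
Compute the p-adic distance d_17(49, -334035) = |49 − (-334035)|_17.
d_17(49, -334035) = 1/83521

Step 1 — x − y = 49 − (-334035) = 334084. Step 2 — v_17(334084) = 4 (factor: 334084 = (17^4 · 4); the sign does not affect v_p). Step 3 — |x − y|_17 = 17^{-4} = 1/83521.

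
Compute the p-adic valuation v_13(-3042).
v_13(-3042) = 2

v_13(n) is the largest exponent k such that 13^k divides n. Factor out: -3042 = -13^2 · 18. (Sign doesn't affect v_p.) So v_13(-3042) = 2.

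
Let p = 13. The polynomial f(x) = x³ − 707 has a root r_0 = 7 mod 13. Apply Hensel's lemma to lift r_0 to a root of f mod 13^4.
r_3 = 4999 (mod 28561)

Hensel: r_{i+1} = r_i − f(r_i)/f′(r_i) mod 13^{i+2}, where f′(x) = 3x². Iterate:
  r_0 = 7 (mod 13)
  r_1 = 98 (mod 169)
  r_2 = 605 (mod 2197)
  r_3 = 4999 (mod 28561)
Final: r = 4999 with f(r) ≡ 0 mod 13^4.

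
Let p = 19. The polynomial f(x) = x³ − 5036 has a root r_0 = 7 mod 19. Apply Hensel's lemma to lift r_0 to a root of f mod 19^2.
r_1 = 7 (mod 361)

Hensel: r_{i+1} = r_i − f(r_i)/f′(r_i) mod 19^{i+2}, where f′(x) = 3x². Iterate:
  r_0 = 7 (mod 19)
  r_1 = 7 (mod 361)
Final: r = 7 with f(r) ≡ 0 mod 19^2.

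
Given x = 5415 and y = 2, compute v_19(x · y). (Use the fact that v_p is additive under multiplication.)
v_19(10830) = 2

v_p(x) = 2 (factor: 5415 = 19^2 · 15); v_p(y) = 0 (factor: 2 = 19^0 · 2). Additivity: v_p(xy) = v_p(x) + v_p(y) = 2 + 0 = 2. (Direct check: xy = 10830 = 19^2 · (30).)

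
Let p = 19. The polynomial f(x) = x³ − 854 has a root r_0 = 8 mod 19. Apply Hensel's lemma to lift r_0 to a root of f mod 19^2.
r_1 = 179 (mod 361)

Hensel: r_{i+1} = r_i − f(r_i)/f′(r_i) mod 19^{i+2}, where f′(x) = 3x². Iterate:
  r_0 = 8 (mod 19)
  r_1 = 179 (mod 361)
Final: r = 179 with f(r) ≡ 0 mod 19^2.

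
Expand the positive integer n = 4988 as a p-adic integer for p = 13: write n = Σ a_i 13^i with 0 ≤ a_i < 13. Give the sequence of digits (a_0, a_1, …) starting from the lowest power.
(a_0, a_1, …) = (9, 6, 3, 2)

Repeated division by 13 gives the digits low-to-high: 4988 = 9 + 6·13^1 + 3·13^2 + 2·13^3. Digit sequence: (9, 6, 3, 2).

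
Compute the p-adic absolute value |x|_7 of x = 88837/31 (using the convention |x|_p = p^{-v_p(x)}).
|88837/31|_7 = 1/2401

Step 1 — compute v_7(x) by factoring powers of 7 out of the numerator and denominator: v_7(88837/31) = 4. Step 2 — apply |x|_p = p^{-v_p(x)} = 7^{-4} = 1/2401.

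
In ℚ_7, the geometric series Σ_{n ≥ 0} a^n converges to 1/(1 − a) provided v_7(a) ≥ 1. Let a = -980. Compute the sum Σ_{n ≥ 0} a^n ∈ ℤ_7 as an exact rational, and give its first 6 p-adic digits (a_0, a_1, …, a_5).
Σ a^n = 1/(1 − a) = 1/981;  first 6 digits = (1, 0, 1, 4, 0, 1)

v_7(a) = 2 ≥ 1, so the series converges in ℤ_7 to 1/(1 − a) = 1/(1 − (-980)) = 1/981. Expand this rational in ℤ_7: compute digits iteratively via d_i = x_i mod 7, x_{i+1} = (x_i − d_i)/7. The first 6 digits are (1, 0, 1, 4, 0, 1).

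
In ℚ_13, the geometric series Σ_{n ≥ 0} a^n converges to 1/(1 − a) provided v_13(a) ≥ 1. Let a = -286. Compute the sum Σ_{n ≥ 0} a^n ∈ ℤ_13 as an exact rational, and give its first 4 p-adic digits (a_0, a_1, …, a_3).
Σ a^n = 1/(1 − a) = 1/287;  first 4 digits = (1, 4, 1, 10)

v_13(a) = 1 ≥ 1, so the series converges in ℤ_13 to 1/(1 − a) = 1/(1 − (-286)) = 1/287. Expand this rational in ℤ_13: compute digits iteratively via d_i = x_i mod 13, x_{i+1} = (x_i − d_i)/13. The first 4 digits are (1, 4, 1, 10).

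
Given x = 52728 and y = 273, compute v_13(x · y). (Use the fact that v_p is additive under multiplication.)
v_13(14394744) = 4

v_p(x) = 3 (factor: 52728 = 13^3 · 24); v_p(y) = 1 (factor: 273 = 13^1 · 21). Additivity: v_p(xy) = v_p(x) + v_p(y) = 3 + 1 = 4. (Direct check: xy = 14394744 = 13^4 · (504).)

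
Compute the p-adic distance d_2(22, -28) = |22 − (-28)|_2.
d_2(22, -28) = 1/2

Step 1 — x − y = 22 − (-28) = 50. Step 2 — v_2(50) = 1 (factor: 50 = (2^1 · 25); the sign does not affect v_p). Step 3 — |x − y|_2 = 2^{-1} = 1/2.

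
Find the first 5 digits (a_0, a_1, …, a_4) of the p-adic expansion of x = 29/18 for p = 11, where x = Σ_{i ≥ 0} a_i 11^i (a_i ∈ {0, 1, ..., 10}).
(a_0, …, a_4) = (1, 8, 6, 0, 3)

v_11(29/18) = 0 (numerator and denominator both coprime to 11), so x ∈ ℤ_11^×. Compute digits iteratively via a_i = x_i mod 11, x_{i+1} = (x_i − a_i)/11, with x_0 = x:
  x_0 = 29/18;  a_0 = 1;  x_1 = (x_0 − 1)/11 = 1/18
  x_1 = 1/18;  a_1 = 8;  x_2 = (x_1 − 8)/11 = -13/18
  x_2 = -13/18;  a_2 = 6;  x_3 = (x_2 − 6)/11 = -11/18
  x_3 = -11/18;  a_3 = 0;  x_4 = (x_3 − 0)/11 = -1/18
  x_4 = -1/18;  a_4 = 3;  x_5 = (x_4 − 3)/11 = -5/18
Digits: (1, 8, 6, 0, 3).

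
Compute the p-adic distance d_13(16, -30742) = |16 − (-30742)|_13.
d_13(16, -30742) = 1/2197

Step 1 — x − y = 16 − (-30742) = 30758. Step 2 — v_13(30758) = 3 (factor: 30758 = (13^3 · 14); the sign does not affect v_p). Step 3 — |x − y|_13 = 13^{-3} = 1/2197.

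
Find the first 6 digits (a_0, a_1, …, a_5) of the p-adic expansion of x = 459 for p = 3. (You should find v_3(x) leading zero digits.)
(a_0, …, a_5) = (0, 0, 0, 2, 2, 1)

v_3(459) = 3, so a_0 = ... = a_2 = 0. Factor out: x = 3^3 · u with u = 17 a unit in ℤ_3. Expand u iteratively via a_{v+i} = u_i mod 3, u_{i+1} = (u_i − a_{v+i})/3:
  u_0 = 17;  a_3 = 2;  u_1 = (u_0 − 2)/3 = 5
  u_1 = 5;  a_4 = 2;  u_2 = (u_1 − 2)/3 = 1
  u_2 = 1;  a_5 = 1;  u_3 = (u_2 − 1)/3 = 0
Digits: (0, 0, 0, 2, 2, 1).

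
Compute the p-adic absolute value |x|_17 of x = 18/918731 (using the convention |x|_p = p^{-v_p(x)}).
|18/918731|_17 = 83521

Step 1 — compute v_17(x) by factoring powers of 17 out of the numerator and denominator: v_17(18/918731) = -4. Step 2 — apply |x|_p = p^{-v_p(x)} = 17^{4} = 83521.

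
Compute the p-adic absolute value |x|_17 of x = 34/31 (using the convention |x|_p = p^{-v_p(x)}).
|34/31|_17 = 1/17

Step 1 — compute v_17(x) by factoring powers of 17 out of the numerator and denominator: v_17(34/31) = 1. Step 2 — apply |x|_p = p^{-v_p(x)} = 17^{-1} = 1/17.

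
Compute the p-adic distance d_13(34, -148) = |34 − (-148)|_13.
d_13(34, -148) = 1/13

Step 1 — x − y = 34 − (-148) = 182. Step 2 — v_13(182) = 1 (factor: 182 = (13^1 · 14); the sign does not affect v_p). Step 3 — |x − y|_13 = 13^{-1} = 1/13.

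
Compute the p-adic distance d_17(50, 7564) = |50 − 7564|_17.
d_17(50, 7564) = 1/289

Step 1 — x − y = 50 − 7564 = -7514. Step 2 — v_17(-7514) = 2 (factor: -7514 = −(17^2 · 26); the sign does not affect v_p). Step 3 — |x − y|_17 = 17^{-2} = 1/289.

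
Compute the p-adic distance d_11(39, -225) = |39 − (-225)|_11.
d_11(39, -225) = 1/11

Step 1 — x − y = 39 − (-225) = 264. Step 2 — v_11(264) = 1 (factor: 264 = (11^1 · 24); the sign does not affect v_p). Step 3 — |x − y|_11 = 11^{-1} = 1/11.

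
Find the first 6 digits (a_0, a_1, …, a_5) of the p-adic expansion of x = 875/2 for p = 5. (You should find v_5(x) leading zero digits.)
(a_0, …, a_5) = (0, 0, 0, 1, 3, 2)

v_5(875/2) = 3, so a_0 = ... = a_2 = 0. Factor out: x = 5^3 · u with u = 7/2 a unit in ℤ_5. Expand u iteratively via a_{v+i} = u_i mod 5, u_{i+1} = (u_i − a_{v+i})/5:
  u_0 = 7/2;  a_3 = 1;  u_1 = (u_0 − 1)/5 = 1/2
  u_1 = 1/2;  a_4 = 3;  u_2 = (u_1 − 3)/5 = -1/2
  u_2 = -1/2;  a_5 = 2;  u_3 = (u_2 − 2)/5 = -1/2
Digits: (0, 0, 0, 1, 3, 2).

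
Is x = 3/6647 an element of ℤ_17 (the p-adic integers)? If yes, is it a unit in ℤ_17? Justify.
x ∉ ℤ_17 (v_17(x) = -2 < 0)

ℤ_17 = {x ∈ ℚ_17 : v_17(x) ≥ 0} and ℤ_17^× = {x ∈ ℤ_17 : v_17(x) = 0}. Here v_17(3/6647) = v_17(num) − v_17(den) = -2; compare against these criteria.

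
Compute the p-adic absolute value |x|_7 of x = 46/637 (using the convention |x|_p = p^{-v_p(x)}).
|46/637|_7 = 49

Step 1 — compute v_7(x) by factoring powers of 7 out of the numerator and denominator: v_7(46/637) = -2. Step 2 — apply |x|_p = p^{-v_p(x)} = 7^{2} = 49.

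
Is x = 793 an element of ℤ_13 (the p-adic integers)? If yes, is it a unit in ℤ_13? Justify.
x ∈ ℤ_13 but not a unit; v_13(x) = 1 > 0

ℤ_13 = {x ∈ ℚ_13 : v_13(x) ≥ 0} and ℤ_13^× = {x ∈ ℤ_13 : v_13(x) = 0}. Here v_13(793) = v_13(num) − v_13(den) = 1; compare against these criteria.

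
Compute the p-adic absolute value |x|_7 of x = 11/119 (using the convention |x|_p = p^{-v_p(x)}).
|11/119|_7 = 7

Step 1 — compute v_7(x) by factoring powers of 7 out of the numerator and denominator: v_7(11/119) = -1. Step 2 — apply |x|_p = p^{-v_p(x)} = 7^{1} = 7.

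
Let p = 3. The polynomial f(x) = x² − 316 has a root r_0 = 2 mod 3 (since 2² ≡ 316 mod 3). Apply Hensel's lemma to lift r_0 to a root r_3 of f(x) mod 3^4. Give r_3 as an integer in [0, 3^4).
r_3 = 44 (mod 81)

Hensel's recurrence: r_{i+1} = r_i − f(r_i)·(f′(r_i))^{-1} mod 3^{i+2}, with f′(x) = 2x. Iterate:
  r_0 = 2 (mod 3)
  r_1 = 8 (mod 9)
  r_2 = 17 (mod 27)
  r_3 = 44 (mod 81)
Final: r_3 = 44, and one checks f(r_3) ≡ 0 mod 3^4.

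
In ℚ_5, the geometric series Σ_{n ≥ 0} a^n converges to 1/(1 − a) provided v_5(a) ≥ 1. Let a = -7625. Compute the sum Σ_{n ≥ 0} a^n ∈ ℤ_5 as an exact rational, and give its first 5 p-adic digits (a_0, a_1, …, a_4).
Σ a^n = 1/(1 − a) = 1/7626;  first 5 digits = (1, 0, 0, 4, 2)

v_5(a) = 3 ≥ 1, so the series converges in ℤ_5 to 1/(1 − a) = 1/(1 − (-7625)) = 1/7626. Expand this rational in ℤ_5: compute digits iteratively via d_i = x_i mod 5, x_{i+1} = (x_i − d_i)/5. The first 5 digits are (1, 0, 0, 4, 2).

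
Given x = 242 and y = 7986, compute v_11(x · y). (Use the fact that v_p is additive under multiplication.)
v_11(1932612) = 5

v_p(x) = 2 (factor: 242 = 11^2 · 2); v_p(y) = 3 (factor: 7986 = 11^3 · 6). Additivity: v_p(xy) = v_p(x) + v_p(y) = 2 + 3 = 5. (Direct check: xy = 1932612 = 11^5 · (12).)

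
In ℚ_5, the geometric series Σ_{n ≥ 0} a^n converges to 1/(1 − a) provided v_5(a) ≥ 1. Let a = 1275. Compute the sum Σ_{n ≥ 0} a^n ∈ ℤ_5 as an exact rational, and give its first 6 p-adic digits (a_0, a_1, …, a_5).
Σ a^n = 1/(1 − a) = -1/1274;  first 6 digits = (1, 0, 1, 0, 3, 0)

v_5(a) = 2 ≥ 1, so the series converges in ℤ_5 to 1/(1 − a) = 1/(1 − 1275) = -1/1274. Expand this rational in ℤ_5: compute digits iteratively via d_i = x_i mod 5, x_{i+1} = (x_i − d_i)/5. The first 6 digits are (1, 0, 1, 0, 3, 0).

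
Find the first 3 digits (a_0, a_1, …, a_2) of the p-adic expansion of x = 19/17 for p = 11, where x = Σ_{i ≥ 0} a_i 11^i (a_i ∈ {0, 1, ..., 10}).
(a_0, …, a_2) = (5, 10, 1)

v_11(19/17) = 0 (numerator and denominator both coprime to 11), so x ∈ ℤ_11^×. Compute digits iteratively via a_i = x_i mod 11, x_{i+1} = (x_i − a_i)/11, with x_0 = x:
  x_0 = 19/17;  a_0 = 5;  x_1 = (x_0 − 5)/11 = -6/17
  x_1 = -6/17;  a_1 = 10;  x_2 = (x_1 − 10)/11 = -16/17
  x_2 = -16/17;  a_2 = 1;  x_3 = (x_2 − 1)/11 = -3/17
Digits: (5, 10, 1).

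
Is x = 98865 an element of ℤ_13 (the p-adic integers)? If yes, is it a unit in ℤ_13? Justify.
x ∈ ℤ_13 but not a unit; v_13(x) = 3 > 0

ℤ_13 = {x ∈ ℚ_13 : v_13(x) ≥ 0} and ℤ_13^× = {x ∈ ℤ_13 : v_13(x) = 0}. Here v_13(98865) = v_13(num) − v_13(den) = 3; compare against these criteria.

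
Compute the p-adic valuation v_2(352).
v_2(352) = 5

v_2(n) is the largest exponent k such that 2^k divides n. Factor out: 352 = 2^5 · 11. (Sign doesn't affect v_p.) So v_2(352) = 5.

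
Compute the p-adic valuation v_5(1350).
v_5(1350) = 2

v_5(n) is the largest exponent k such that 5^k divides n. Factor out: 1350 = 5^2 · 54. (Sign doesn't affect v_p.) So v_5(1350) = 2.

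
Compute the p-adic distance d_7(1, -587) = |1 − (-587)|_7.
d_7(1, -587) = 1/49

Step 1 — x − y = 1 − (-587) = 588. Step 2 — v_7(588) = 2 (factor: 588 = (7^2 · 12); the sign does not affect v_p). Step 3 — |x − y|_7 = 7^{-2} = 1/49.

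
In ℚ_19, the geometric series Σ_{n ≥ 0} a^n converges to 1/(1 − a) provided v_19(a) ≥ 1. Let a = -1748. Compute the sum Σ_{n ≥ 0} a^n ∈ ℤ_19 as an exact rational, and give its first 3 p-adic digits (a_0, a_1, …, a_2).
Σ a^n = 1/(1 − a) = 1/1749;  first 3 digits = (1, 3, 4)

v_19(a) = 1 ≥ 1, so the series converges in ℤ_19 to 1/(1 − a) = 1/(1 − (-1748)) = 1/1749. Expand this rational in ℤ_19: compute digits iteratively via d_i = x_i mod 19, x_{i+1} = (x_i − d_i)/19. The first 3 digits are (1, 3, 4).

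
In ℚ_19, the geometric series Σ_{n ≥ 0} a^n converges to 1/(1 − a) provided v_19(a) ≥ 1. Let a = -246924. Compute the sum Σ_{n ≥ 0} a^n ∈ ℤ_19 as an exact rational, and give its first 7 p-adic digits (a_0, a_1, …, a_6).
Σ a^n = 1/(1 − a) = 1/246925;  first 7 digits = (1, 0, 0, 2, 17, 18, 3)

v_19(a) = 3 ≥ 1, so the series converges in ℤ_19 to 1/(1 − a) = 1/(1 − (-246924)) = 1/246925. Expand this rational in ℤ_19: compute digits iteratively via d_i = x_i mod 19, x_{i+1} = (x_i − d_i)/19. The first 7 digits are (1, 0, 0, 2, 17, 18, 3).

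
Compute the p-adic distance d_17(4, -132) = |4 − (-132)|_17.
d_17(4, -132) = 1/17

Step 1 — x − y = 4 − (-132) = 136. Step 2 — v_17(136) = 1 (factor: 136 = (17^1 · 8); the sign does not affect v_p). Step 3 — |x − y|_17 = 17^{-1} = 1/17.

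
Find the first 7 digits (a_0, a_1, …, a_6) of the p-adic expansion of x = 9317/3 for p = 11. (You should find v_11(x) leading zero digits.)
(a_0, …, a_6) = (0, 0, 0, 6, 7, 3, 7)

v_11(9317/3) = 3, so a_0 = ... = a_2 = 0. Factor out: x = 11^3 · u with u = 7/3 a unit in ℤ_11. Expand u iteratively via a_{v+i} = u_i mod 11, u_{i+1} = (u_i − a_{v+i})/11:
  u_0 = 7/3;  a_3 = 6;  u_1 = (u_0 − 6)/11 = -1/3
  u_1 = -1/3;  a_4 = 7;  u_2 = (u_1 − 7)/11 = -2/3
  u_2 = -2/3;  a_5 = 3;  u_3 = (u_2 − 3)/11 = -1/3
  u_3 = -1/3;  a_6 = 7;  u_4 = (u_3 − 7)/11 = -2/3
Digits: (0, 0, 0, 6, 7, 3, 7).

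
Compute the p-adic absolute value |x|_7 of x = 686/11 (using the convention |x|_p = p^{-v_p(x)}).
|686/11|_7 = 1/343

Step 1 — compute v_7(x) by factoring powers of 7 out of the numerator and denominator: v_7(686/11) = 3. Step 2 — apply |x|_p = p^{-v_p(x)} = 7^{-3} = 1/343.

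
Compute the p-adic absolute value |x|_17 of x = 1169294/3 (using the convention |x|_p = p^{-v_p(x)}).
|1169294/3|_17 = 1/83521

Step 1 — compute v_17(x) by factoring powers of 17 out of the numerator and denominator: v_17(1169294/3) = 4. Step 2 — apply |x|_p = p^{-v_p(x)} = 17^{-4} = 1/83521.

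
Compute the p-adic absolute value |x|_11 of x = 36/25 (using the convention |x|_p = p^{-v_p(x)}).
|36/25|_11 = 1

Step 1 — compute v_11(x) by factoring powers of 11 out of the numerator and denominator: v_11(36/25) = 0. Step 2 — apply |x|_p = p^{-v_p(x)} = 11^{0} = 1.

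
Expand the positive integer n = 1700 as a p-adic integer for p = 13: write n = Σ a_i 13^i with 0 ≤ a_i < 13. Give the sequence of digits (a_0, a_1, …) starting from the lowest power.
(a_0, a_1, …) = (10, 0, 10)

Repeated division by 13 gives the digits low-to-high: 1700 = 10 + 10·13^2. Digit sequence: (10, 0, 10).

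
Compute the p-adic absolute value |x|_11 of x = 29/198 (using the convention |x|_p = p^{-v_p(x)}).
|29/198|_11 = 11

Step 1 — compute v_11(x) by factoring powers of 11 out of the numerator and denominator: v_11(29/198) = -1. Step 2 — apply |x|_p = p^{-v_p(x)} = 11^{1} = 11.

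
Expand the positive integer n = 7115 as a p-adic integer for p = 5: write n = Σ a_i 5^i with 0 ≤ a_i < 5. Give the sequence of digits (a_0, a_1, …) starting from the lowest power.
(a_0, a_1, …) = (0, 3, 4, 1, 1, 2)

Repeated division by 5 gives the digits low-to-high: 7115 = 3·5^1 + 4·5^2 + 1·5^3 + 1·5^4 + 2·5^5. Digit sequence: (0, 3, 4, 1, 1, 2).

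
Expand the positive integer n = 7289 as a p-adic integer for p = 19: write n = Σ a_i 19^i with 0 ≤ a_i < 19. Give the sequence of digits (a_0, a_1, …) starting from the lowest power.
(a_0, a_1, …) = (12, 3, 1, 1)

Repeated division by 19 gives the digits low-to-high: 7289 = 12 + 3·19^1 + 1·19^2 + 1·19^3. Digit sequence: (12, 3, 1, 1).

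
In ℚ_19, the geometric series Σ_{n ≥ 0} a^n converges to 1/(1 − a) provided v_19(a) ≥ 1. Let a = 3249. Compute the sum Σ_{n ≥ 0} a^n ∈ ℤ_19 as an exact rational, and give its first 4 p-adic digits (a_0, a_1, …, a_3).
Σ a^n = 1/(1 − a) = -1/3248;  first 4 digits = (1, 0, 9, 0)

v_19(a) = 2 ≥ 1, so the series converges in ℤ_19 to 1/(1 − a) = 1/(1 − 3249) = -1/3248. Expand this rational in ℤ_19: compute digits iteratively via d_i = x_i mod 19, x_{i+1} = (x_i − d_i)/19. The first 4 digits are (1, 0, 9, 0).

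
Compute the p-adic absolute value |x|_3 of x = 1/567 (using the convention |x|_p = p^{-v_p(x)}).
|1/567|_3 = 81

Step 1 — compute v_3(x) by factoring powers of 3 out of the numerator and denominator: v_3(1/567) = -4. Step 2 — apply |x|_p = p^{-v_p(x)} = 3^{4} = 81.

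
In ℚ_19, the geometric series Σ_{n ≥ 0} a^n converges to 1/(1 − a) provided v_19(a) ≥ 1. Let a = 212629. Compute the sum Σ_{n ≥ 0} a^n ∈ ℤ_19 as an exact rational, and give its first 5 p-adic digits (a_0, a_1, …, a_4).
Σ a^n = 1/(1 − a) = -1/212628;  first 5 digits = (1, 0, 0, 12, 1)

v_19(a) = 3 ≥ 1, so the series converges in ℤ_19 to 1/(1 − a) = 1/(1 − 212629) = -1/212628. Expand this rational in ℤ_19: compute digits iteratively via d_i = x_i mod 19, x_{i+1} = (x_i − d_i)/19. The first 5 digits are (1, 0, 0, 12, 1).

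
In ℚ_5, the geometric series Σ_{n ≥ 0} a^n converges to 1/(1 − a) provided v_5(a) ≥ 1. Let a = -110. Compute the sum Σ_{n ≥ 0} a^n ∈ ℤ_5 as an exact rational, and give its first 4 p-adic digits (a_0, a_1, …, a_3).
Σ a^n = 1/(1 − a) = 1/111;  first 4 digits = (1, 3, 4, 2)

v_5(a) = 1 ≥ 1, so the series converges in ℤ_5 to 1/(1 − a) = 1/(1 − (-110)) = 1/111. Expand this rational in ℤ_5: compute digits iteratively via d_i = x_i mod 5, x_{i+1} = (x_i − d_i)/5. The first 4 digits are (1, 3, 4, 2).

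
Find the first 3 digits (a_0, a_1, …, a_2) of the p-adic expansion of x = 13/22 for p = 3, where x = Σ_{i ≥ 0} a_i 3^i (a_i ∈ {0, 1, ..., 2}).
(a_0, …, a_2) = (1, 0, 2)

v_3(13/22) = 0 (numerator and denominator both coprime to 3), so x ∈ ℤ_3^×. Compute digits iteratively via a_i = x_i mod 3, x_{i+1} = (x_i − a_i)/3, with x_0 = x:
  x_0 = 13/22;  a_0 = 1;  x_1 = (x_0 − 1)/3 = -3/22
  x_1 = -3/22;  a_1 = 0;  x_2 = (x_1 − 0)/3 = -1/22
  x_2 = -1/22;  a_2 = 2;  x_3 = (x_2 − 2)/3 = -15/22
Digits: (1, 0, 2).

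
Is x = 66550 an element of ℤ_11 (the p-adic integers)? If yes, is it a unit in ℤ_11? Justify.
x ∈ ℤ_11 but not a unit; v_11(x) = 3 > 0

ℤ_11 = {x ∈ ℚ_11 : v_11(x) ≥ 0} and ℤ_11^× = {x ∈ ℤ_11 : v_11(x) = 0}. Here v_11(66550) = v_11(num) − v_11(den) = 3; compare against these criteria.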